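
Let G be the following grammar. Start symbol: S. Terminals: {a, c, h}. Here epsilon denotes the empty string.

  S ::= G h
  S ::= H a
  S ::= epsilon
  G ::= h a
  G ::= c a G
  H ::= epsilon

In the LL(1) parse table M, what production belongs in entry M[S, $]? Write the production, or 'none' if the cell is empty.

FIRST(G) = {c, h}
FIRST(H) = {epsilon}
FIRST(S) = {epsilon, a, c, h}  (via G h, H a)
FOLLOW(S) includes $ since S is the start symbol.
FOLLOW(S): S appears on no right-hand side. Thus FOLLOW(S) = {$}.
For S ::= G h: FIRST(G h) = {c, h}, so it goes in M[S, t] for t ∈ {c, h}.
For S ::= H a: FIRST(H a) = {a}, so it goes in M[S, t] for t ∈ {a}.
For S ::= epsilon: FIRST(epsilon) = {epsilon}, so it goes in M[S, t] for t ∈ {}; since epsilon ∈ FIRST, also for every t ∈ FOLLOW(S) = {$}.

S ::= epsilon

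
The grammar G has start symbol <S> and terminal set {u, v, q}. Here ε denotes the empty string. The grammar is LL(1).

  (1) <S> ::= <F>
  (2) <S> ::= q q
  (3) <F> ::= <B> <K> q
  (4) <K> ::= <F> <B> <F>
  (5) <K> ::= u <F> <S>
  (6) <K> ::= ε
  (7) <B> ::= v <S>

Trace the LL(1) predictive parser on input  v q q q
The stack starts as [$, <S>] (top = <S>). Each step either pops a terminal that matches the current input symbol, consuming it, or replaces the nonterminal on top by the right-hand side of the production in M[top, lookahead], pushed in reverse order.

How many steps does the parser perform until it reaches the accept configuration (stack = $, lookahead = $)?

9

     Stack          Input      Action
  1  $ <S>          v q q q $  expand <S> ::= <F>
  2  $ <F>          v q q q $  expand <F> ::= <B> <K> q
  3  $ q <K> <B>    v q q q $  expand <B> ::= v <S>
  4  $ q <K> <S> v  v q q q $  match v
  5  $ q <K> <S>    q q q $    expand <S> ::= q q
  6  $ q <K> q q    q q q $    match q
  7  $ q <K> q      q q $      match q
  8  $ q <K>        q $        expand <K> ::= ε
  9  $ q            q $        match q
Accept reached after 9 steps.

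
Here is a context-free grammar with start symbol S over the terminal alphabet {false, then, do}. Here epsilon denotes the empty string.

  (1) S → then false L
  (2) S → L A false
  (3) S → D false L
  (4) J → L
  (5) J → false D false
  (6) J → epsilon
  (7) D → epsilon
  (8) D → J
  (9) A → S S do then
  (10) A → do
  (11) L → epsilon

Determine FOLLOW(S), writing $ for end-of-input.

{$, do, false, then}

FIRST(L) = {epsilon}
FIRST(J) = {epsilon, false}  (via L)
FIRST(D) = {epsilon, false}  (via J)
FIRST(S) = {do, false, then}  (via L A false, D false L)
FIRST(A) = {do, false, then}  (via S S do then)
FOLLOW(S) includes $ since S is the start symbol.
FOLLOW(S): in A→S S do then (occurrence 1), S is followed by S do then with FIRST {do, false, then}; in A→S S do then (occurrence 2), S is followed by do then with FIRST {do}. Thus FOLLOW(S) = {$, do, false, then}.
FOLLOW(D): in S→D false L, D is followed by false L with FIRST {false}; in J→false D false, D is followed by false with FIRST {false}. Thus FOLLOW(D) = {false}.
FOLLOW(J): in D→J, the suffix after J is empty, so FOLLOW(J) ⊇ FOLLOW(D) = {false}. Thus FOLLOW(J) = {false}.
FOLLOW(A): in S→L A false, A is followed by false with FIRST {false}. Thus FOLLOW(A) = {false}.
FOLLOW(L): in S→then false L, the suffix after L is empty, so FOLLOW(L) ⊇ FOLLOW(S) = {$, do, false, then}; in S→L A false, L is followed by A false with FIRST {do, false, then}; in S→D false L, the suffix after L is empty, so FOLLOW(L) ⊇ FOLLOW(S) = {$, do, false, then}; in J→L, the suffix after L is empty, so FOLLOW(L) ⊇ FOLLOW(J) = {false}. Thus FOLLOW(L) = {$, do, false, then}.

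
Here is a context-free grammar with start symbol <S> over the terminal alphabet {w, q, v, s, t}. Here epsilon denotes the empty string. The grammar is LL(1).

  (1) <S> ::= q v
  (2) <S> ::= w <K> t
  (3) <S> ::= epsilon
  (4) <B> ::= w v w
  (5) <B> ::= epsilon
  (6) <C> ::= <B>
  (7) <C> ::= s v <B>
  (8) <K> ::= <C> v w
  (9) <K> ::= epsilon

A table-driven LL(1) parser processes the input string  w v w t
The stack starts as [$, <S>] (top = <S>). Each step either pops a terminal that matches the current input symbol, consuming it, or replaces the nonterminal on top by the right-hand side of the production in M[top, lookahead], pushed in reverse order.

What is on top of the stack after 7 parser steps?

t

     Stack        Input      Action
  1  $ <S>        w v w t $  expand <S> ::= w <K> t
  2  $ t <K> w    w v w t $  match w
  3  $ t <K>      v w t $    expand <K> ::= <C> v w
  4  $ t w v <C>  v w t $    expand <C> ::= <B>
  5  $ t w v <B>  v w t $    expand <B> ::= epsilon
  6  $ t w v      v w t $    match v
  7  $ t w        w t $      match w
Stack after step 7: $ t (top = t).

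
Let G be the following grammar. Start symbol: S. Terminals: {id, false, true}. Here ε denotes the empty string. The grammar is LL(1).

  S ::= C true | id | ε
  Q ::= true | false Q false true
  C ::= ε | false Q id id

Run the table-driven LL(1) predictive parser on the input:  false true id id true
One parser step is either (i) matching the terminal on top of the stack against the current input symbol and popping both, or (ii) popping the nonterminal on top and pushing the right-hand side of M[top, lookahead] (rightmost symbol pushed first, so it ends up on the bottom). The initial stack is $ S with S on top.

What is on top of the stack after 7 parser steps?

true

     Stack                 Input                    Action
  1  $ S                   false true id id true $  expand S ::= C true
  2  $ true C              false true id id true $  expand C ::= false Q id id
  3  $ true id id Q false  false true id id true $  match false
  4  $ true id id Q        true id id true $        expand Q ::= true
  5  $ true id id true     true id id true $        match true
  6  $ true id id          id id true $             match id
  7  $ true id             id true $                match id
Stack after step 7: $ true (top = true).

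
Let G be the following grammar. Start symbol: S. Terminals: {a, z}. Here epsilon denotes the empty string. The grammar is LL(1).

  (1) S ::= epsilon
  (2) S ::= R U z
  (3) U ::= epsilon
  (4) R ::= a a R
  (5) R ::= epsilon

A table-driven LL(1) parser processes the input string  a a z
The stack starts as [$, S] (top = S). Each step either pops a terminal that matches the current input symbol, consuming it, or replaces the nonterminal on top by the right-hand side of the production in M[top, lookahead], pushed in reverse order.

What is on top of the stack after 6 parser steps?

step 1: stack=$ S  input=a a z $  — expand S ::= R U z
step 2: stack=$ z U R  input=a a z $  — expand R ::= a a R
step 3: stack=$ z U R a a  input=a a z $  — match a
step 4: stack=$ z U R a  input=a z $  — match a
step 5: stack=$ z U R  input=z $  — expand R ::= epsilon
step 6: stack=$ z U  input=z $  — expand U ::= epsilon
Stack after step 6: $ z (top = z).

z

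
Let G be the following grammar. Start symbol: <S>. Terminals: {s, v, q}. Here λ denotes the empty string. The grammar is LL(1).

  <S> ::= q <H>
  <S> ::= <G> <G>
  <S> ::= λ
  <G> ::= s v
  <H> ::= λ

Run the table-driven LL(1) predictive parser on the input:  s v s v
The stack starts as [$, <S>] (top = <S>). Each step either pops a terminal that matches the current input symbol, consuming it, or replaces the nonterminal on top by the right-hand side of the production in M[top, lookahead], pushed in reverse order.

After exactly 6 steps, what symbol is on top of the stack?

v

     Stack      Input      Action
  1  $ <S>      s v s v $  expand <S> ::= <G> <G>
  2  $ <G> <G>  s v s v $  expand <G> ::= s v
  3  $ <G> v s  s v s v $  match s
  4  $ <G> v    v s v $    match v
  5  $ <G>      s v $      expand <G> ::= s v
  6  $ v s      s v $      match s
Stack after step 6: $ v (top = v).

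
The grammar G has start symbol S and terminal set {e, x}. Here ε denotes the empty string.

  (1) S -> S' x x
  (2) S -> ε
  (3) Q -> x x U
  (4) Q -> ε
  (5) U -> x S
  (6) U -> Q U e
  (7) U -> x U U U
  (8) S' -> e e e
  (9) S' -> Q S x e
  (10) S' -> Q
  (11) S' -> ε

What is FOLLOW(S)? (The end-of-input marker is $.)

FIRST(Q) = {ε, x}
FIRST(U) = {x}  (via Q U e)
FIRST(S) = {ε, e, x}  (via S' x x)
FIRST(S') = {ε, e, x}  (via Q S x e, Q)
FOLLOW(S) includes $ since S is the start symbol.
FOLLOW(S'): in S->S' x x, S' is followed by x x with FIRST {x}. Thus FOLLOW(S') = {x}.
FOLLOW(Q): in U->Q U e, Q is followed by U e with FIRST {x}; in S'->Q S x e, Q is followed by S x e with FIRST {e, x}; in S'->Q, the suffix after Q is empty, so FOLLOW(Q) ⊇ FOLLOW(S') = {x}. Thus FOLLOW(Q) = {e, x}.
FOLLOW(U): in Q->x x U, the suffix after U is empty, so FOLLOW(U) ⊇ FOLLOW(Q) = {e, x}; in U->Q U e, U is followed by e with FIRST {e}; in U->x U U U (occurrence 1), U is followed by U U with FIRST {x}; in U->x U U U (occurrence 2), U is followed by U with FIRST {x}; in U->x U U U (occurrence 3), the suffix after U is empty (adds nothing new). Thus FOLLOW(U) = {e, x}.
FOLLOW(S): in U->x S, the suffix after S is empty, so FOLLOW(S) ⊇ FOLLOW(U) = {e, x}; in S'->Q S x e, S is followed by x e with FIRST {x}. Thus FOLLOW(S) = {$, e, x}.

{$, e, x}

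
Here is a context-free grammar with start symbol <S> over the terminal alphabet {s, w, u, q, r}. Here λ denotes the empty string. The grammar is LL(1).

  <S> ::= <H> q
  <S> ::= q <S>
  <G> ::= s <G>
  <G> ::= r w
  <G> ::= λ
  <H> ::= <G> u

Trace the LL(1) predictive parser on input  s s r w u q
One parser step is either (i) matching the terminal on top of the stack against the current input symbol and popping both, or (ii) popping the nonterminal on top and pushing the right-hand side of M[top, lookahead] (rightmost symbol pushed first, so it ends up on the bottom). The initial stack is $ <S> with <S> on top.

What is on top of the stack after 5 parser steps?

s

     Stack        Input          Action
  1  $ <S>        s s r w u q $  expand <S> ::= <H> q
  2  $ q <H>      s s r w u q $  expand <H> ::= <G> u
  3  $ q u <G>    s s r w u q $  expand <G> ::= s <G>
  4  $ q u <G> s  s s r w u q $  match s
  5  $ q u <G>    s r w u q $    expand <G> ::= s <G>
Stack after step 5: $ q u <G> s (top = s).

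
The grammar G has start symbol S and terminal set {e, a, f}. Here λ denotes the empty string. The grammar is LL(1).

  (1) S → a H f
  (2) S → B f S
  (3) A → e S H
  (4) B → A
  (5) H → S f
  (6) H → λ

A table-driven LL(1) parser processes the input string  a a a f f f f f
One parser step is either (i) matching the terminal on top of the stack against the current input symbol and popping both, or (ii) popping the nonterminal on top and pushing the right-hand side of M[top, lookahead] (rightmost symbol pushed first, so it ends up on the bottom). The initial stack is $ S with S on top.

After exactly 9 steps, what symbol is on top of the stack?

step 1: stack=$ S  input=a a a f f f f f $  — expand S → a H f
step 2: stack=$ f H a  input=a a a f f f f f $  — match a
step 3: stack=$ f H  input=a a f f f f f $  — expand H → S f
step 4: stack=$ f f S  input=a a f f f f f $  — expand S → a H f
step 5: stack=$ f f f H a  input=a a f f f f f $  — match a
step 6: stack=$ f f f H  input=a f f f f f $  — expand H → S f
step 7: stack=$ f f f f S  input=a f f f f f $  — expand S → a H f
step 8: stack=$ f f f f f H a  input=a f f f f f $  — match a
step 9: stack=$ f f f f f H  input=f f f f f $  — expand H → λ
Stack after step 9: $ f f f f f (top = f).

f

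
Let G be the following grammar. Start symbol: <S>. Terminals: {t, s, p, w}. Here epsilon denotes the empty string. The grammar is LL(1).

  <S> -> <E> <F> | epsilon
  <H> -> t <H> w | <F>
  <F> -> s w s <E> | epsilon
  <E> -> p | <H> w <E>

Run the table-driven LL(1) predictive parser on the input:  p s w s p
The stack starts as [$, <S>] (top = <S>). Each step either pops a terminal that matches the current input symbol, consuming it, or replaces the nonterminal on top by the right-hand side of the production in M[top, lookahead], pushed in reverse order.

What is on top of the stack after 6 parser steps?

     Stack        Input        Action
  1  $ <S>        p s w s p $  expand <S> -> <E> <F>
  2  $ <F> <E>    p s w s p $  expand <E> -> p
  3  $ <F> p      p s w s p $  match p
  4  $ <F>        s w s p $    expand <F> -> s w s <E>
  5  $ <E> s w s  s w s p $    match s
  6  $ <E> s w    w s p $      match w
Stack after step 6: $ <E> s (top = s).

s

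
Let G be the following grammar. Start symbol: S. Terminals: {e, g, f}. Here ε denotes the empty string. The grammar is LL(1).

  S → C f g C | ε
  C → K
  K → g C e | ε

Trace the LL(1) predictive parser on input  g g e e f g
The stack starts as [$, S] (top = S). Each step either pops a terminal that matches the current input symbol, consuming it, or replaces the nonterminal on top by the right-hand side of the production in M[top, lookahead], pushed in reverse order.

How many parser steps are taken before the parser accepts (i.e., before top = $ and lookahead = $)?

step 1: stack=$ S  input=g g e e f g $  — expand S → C f g C
step 2: stack=$ C g f C  input=g g e e f g $  — expand C → K
step 3: stack=$ C g f K  input=g g e e f g $  — expand K → g C e
step 4: stack=$ C g f e C g  input=g g e e f g $  — match g
step 5: stack=$ C g f e C  input=g e e f g $  — expand C → K
step 6: stack=$ C g f e K  input=g e e f g $  — expand K → g C e
step 7: stack=$ C g f e e C g  input=g e e f g $  — match g
step 8: stack=$ C g f e e C  input=e e f g $  — expand C → K
step 9: stack=$ C g f e e K  input=e e f g $  — expand K → ε
step 10: stack=$ C g f e e  input=e e f g $  — match e
step 11: stack=$ C g f e  input=e f g $  — match e
step 12: stack=$ C g f  input=f g $  — match f
step 13: stack=$ C g  input=g $  — match g
step 14: stack=$ C  input=$  — expand C → K
step 15: stack=$ K  input=$  — expand K → ε
Accept reached after 15 steps.

15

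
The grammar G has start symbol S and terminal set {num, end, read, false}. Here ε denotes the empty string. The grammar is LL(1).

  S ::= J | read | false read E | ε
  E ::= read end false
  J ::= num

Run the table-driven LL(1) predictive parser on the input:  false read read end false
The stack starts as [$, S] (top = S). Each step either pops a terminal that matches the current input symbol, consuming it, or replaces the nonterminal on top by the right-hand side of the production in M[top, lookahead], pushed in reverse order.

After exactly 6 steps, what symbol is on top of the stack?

step 1: stack=$ S  input=false read read end false $  — expand S ::= false read E
step 2: stack=$ E read false  input=false read read end false $  — match false
step 3: stack=$ E read  input=read read end false $  — match read
step 4: stack=$ E  input=read end false $  — expand E ::= read end false
step 5: stack=$ false end read  input=read end false $  — match read
step 6: stack=$ false end  input=end false $  — match end
Stack after step 6: $ false (top = false).

false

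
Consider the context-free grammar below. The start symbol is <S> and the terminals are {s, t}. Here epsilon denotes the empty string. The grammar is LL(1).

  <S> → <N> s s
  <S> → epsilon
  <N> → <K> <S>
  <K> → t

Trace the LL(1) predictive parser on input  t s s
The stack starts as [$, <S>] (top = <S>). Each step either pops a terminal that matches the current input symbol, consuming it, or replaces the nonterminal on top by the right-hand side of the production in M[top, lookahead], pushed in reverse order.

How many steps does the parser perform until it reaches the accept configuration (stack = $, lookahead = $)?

     Stack          Input    Action
  1  $ <S>          t s s $  expand <S> → <N> s s
  2  $ s s <N>      t s s $  expand <N> → <K> <S>
  3  $ s s <S> <K>  t s s $  expand <K> → t
  4  $ s s <S> t    t s s $  match t
  5  $ s s <S>      s s $    expand <S> → epsilon
  6  $ s s          s s $    match s
  7  $ s            s $      match s
Accept reached after 7 steps.

7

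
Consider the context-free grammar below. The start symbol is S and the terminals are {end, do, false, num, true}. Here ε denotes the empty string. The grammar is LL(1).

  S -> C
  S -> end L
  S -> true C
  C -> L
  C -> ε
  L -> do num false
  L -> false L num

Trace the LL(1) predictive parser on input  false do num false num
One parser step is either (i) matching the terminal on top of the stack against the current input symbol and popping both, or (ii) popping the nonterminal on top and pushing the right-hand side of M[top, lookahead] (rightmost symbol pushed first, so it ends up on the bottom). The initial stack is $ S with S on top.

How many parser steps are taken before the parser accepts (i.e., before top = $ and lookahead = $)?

step 1: stack=$ S  input=false do num false num $  — expand S -> C
step 2: stack=$ C  input=false do num false num $  — expand C -> L
step 3: stack=$ L  input=false do num false num $  — expand L -> false L num
step 4: stack=$ num L false  input=false do num false num $  — match false
step 5: stack=$ num L  input=do num false num $  — expand L -> do num false
step 6: stack=$ num false num do  input=do num false num $  — match do
step 7: stack=$ num false num  input=num false num $  — match num
step 8: stack=$ num false  input=false num $  — match false
step 9: stack=$ num  input=num $  — match num
Accept reached after 9 steps.

9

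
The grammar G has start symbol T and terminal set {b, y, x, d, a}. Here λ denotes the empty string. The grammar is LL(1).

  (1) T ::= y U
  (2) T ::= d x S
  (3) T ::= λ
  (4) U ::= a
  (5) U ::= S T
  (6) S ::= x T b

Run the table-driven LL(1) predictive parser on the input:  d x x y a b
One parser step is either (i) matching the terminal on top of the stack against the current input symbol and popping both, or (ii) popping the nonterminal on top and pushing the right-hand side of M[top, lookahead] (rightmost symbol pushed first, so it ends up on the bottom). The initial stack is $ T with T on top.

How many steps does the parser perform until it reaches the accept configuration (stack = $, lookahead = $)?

step 1: stack=$ T  input=d x x y a b $  — expand T ::= d x S
step 2: stack=$ S x d  input=d x x y a b $  — match d
step 3: stack=$ S x  input=x x y a b $  — match x
step 4: stack=$ S  input=x y a b $  — expand S ::= x T b
step 5: stack=$ b T x  input=x y a b $  — match x
step 6: stack=$ b T  input=y a b $  — expand T ::= y U
step 7: stack=$ b U y  input=y a b $  — match y
step 8: stack=$ b U  input=a b $  — expand U ::= a
step 9: stack=$ b a  input=a b $  — match a
step 10: stack=$ b  input=b $  — match b
Accept reached after 10 steps.

10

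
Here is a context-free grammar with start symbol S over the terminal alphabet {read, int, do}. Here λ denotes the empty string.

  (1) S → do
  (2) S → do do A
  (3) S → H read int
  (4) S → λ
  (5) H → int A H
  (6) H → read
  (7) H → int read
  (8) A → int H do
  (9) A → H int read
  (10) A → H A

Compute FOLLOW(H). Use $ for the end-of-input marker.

{do, int, read}

FIRST(H) = {int, read}
FIRST(S) = {λ, do, int, read}  (via H read int)
FIRST(A) = {int, read}  (via H int read, H A)
FOLLOW(S) includes $ since S is the start symbol.
FOLLOW(S): S appears on no right-hand side. Thus FOLLOW(S) = {$}.
FOLLOW(H): in S→H read int, H is followed by read int with FIRST {read}; in H→int A H, the suffix after H is empty (adds nothing new); in A→int H do, H is followed by do with FIRST {do}; in A→H int read, H is followed by int read with FIRST {int}; in A→H A, H is followed by A with FIRST {int, read}. Thus FOLLOW(H) = {do, int, read}.
FOLLOW(A): in S→do do A, the suffix after A is empty, so FOLLOW(A) ⊇ FOLLOW(S) = {$}; in H→int A H, A is followed by H with FIRST {int, read}; in A→H A, the suffix after A is empty (adds nothing new). Thus FOLLOW(A) = {$, int, read}.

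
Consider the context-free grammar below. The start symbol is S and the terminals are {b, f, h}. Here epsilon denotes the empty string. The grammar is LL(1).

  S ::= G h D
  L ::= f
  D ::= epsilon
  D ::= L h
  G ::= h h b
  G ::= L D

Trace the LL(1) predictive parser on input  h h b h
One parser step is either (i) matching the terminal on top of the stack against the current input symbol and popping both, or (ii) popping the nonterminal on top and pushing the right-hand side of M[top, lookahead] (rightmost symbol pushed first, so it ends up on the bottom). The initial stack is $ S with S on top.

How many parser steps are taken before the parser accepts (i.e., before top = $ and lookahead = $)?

7

step 1: stack=$ S  input=h h b h $  — expand S ::= G h D
step 2: stack=$ D h G  input=h h b h $  — expand G ::= h h b
step 3: stack=$ D h b h h  input=h h b h $  — match h
step 4: stack=$ D h b h  input=h b h $  — match h
step 5: stack=$ D h b  input=b h $  — match b
step 6: stack=$ D h  input=h $  — match h
step 7: stack=$ D  input=$  — expand D ::= epsilon
Accept reached after 7 steps.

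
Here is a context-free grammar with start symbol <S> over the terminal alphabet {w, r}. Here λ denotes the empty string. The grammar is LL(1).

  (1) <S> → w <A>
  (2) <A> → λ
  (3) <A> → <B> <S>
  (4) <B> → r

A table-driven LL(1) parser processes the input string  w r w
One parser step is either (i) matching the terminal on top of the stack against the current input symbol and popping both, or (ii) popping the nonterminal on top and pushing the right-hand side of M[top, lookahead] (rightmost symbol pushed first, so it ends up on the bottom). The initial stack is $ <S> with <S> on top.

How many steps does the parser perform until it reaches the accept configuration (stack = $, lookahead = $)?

     Stack      Input    Action
  1  $ <S>      w r w $  expand <S> → w <A>
  2  $ <A> w    w r w $  match w
  3  $ <A>      r w $    expand <A> → <B> <S>
  4  $ <S> <B>  r w $    expand <B> → r
  5  $ <S> r    r w $    match r
  6  $ <S>      w $      expand <S> → w <A>
  7  $ <A> w    w $      match w
  8  $ <A>      $        expand <A> → λ
Accept reached after 8 steps.

8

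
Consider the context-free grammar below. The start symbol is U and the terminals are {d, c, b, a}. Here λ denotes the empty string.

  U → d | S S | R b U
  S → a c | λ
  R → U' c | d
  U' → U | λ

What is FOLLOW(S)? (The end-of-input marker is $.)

{$, a, c}

FIRST(S) = {λ, a}
FIRST(U) = {λ, a, c, d}  (via S S, R b U)
FIRST(U') = {λ, a, c, d}  (via U)
FIRST(R) = {a, c, d}  (via U' c)
FOLLOW(U) includes $ since U is the start symbol.
FOLLOW(R): in U→R b U, R is followed by b U with FIRST {b}. Thus FOLLOW(R) = {b}.
FOLLOW(U'): in R→U' c, U' is followed by c with FIRST {c}. Thus FOLLOW(U') = {c}.
FOLLOW(U): in U→R b U, the suffix after U is empty (adds nothing new); in U'→U, the suffix after U is empty, so FOLLOW(U) ⊇ FOLLOW(U') = {c}. Thus FOLLOW(U) = {$, c}.
FOLLOW(S): in U→S S (occurrence 1), S is followed by S with FIRST {λ, a}; in U→S S (occurrence 1), the suffix after S is nullable, so FOLLOW(S) ⊇ FOLLOW(U) = {$, c}; in U→S S (occurrence 2), the suffix after S is empty, so FOLLOW(S) ⊇ FOLLOW(U) = {$, c}. Thus FOLLOW(S) = {$, a, c}.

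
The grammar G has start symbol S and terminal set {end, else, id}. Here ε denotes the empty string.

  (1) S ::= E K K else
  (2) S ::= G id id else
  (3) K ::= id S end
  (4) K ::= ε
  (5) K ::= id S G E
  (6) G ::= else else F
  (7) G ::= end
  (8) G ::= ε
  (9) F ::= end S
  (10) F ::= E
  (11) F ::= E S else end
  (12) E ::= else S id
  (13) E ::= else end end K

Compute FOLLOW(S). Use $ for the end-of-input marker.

{$, else, end, id}

FIRST(K): from K::=id S end we get {id}; from K::=ε we get {ε}; from K::=id S G E we get {id}. So FIRST(K) = {ε, id}.
FIRST(G): from G::=else else F we get {else}; from G::=end we get {end}; from G::=ε we get {ε}. So FIRST(G) = {ε, else, end}.
FIRST(E): from E::=else S id we get {else}; from E::=else end end K we get {else}. So FIRST(E) = {else}.
FIRST(S): from S::=E K K else we get {else}; from S::=G id id else we get {else, end, id}. So FIRST(S) = {else, end, id}.
FIRST(F): from F::=end S we get {end}; from F::=E we get {else}; from F::=E S else end we get {else}. So FIRST(F) = {else, end}.
FOLLOW(S) includes $ since S is the start symbol.
FOLLOW(G): in S::=G id id else, G is followed by id id else with FIRST {id}; in K::=id S G E, G is followed by E with FIRST {else}. Thus FOLLOW(G) = {else, id}.
FOLLOW(F): in G::=else else F, the suffix after F is empty, so FOLLOW(F) ⊇ FOLLOW(G) = {else, id}. Thus FOLLOW(F) = {else, id}.
FOLLOW(S): in K::=id S end, S is followed by end with FIRST {end}; in K::=id S G E, S is followed by G E with FIRST {else, end}; in F::=end S, the suffix after S is empty, so FOLLOW(S) ⊇ FOLLOW(F) = {else, id}; in F::=E S else end, S is followed by else end with FIRST {else}; in E::=else S id, S is followed by id with FIRST {id}. Thus FOLLOW(S) = {$, else, end, id}.
FOLLOW(K): in S::=E K K else (occurrence 1), K is followed by K else with FIRST {else, id}; in S::=E K K else (occurrence 2), K is followed by else with FIRST {else}; in E::=else end end K, the suffix after K is empty, so FOLLOW(K) ⊇ FOLLOW(E) = {else, end, id}. Thus FOLLOW(K) = {else, end, id}.
FOLLOW(E): in S::=E K K else, E is followed by K K else with FIRST {else, id}; in K::=id S G E, the suffix after E is empty, so FOLLOW(E) ⊇ FOLLOW(K) = {else, end, id}; in F::=E, the suffix after E is empty, so FOLLOW(E) ⊇ FOLLOW(F) = {else, id}; in F::=E S else end, E is followed by S else end with FIRST {else, end, id}. Thus FOLLOW(E) = {else, end, id}.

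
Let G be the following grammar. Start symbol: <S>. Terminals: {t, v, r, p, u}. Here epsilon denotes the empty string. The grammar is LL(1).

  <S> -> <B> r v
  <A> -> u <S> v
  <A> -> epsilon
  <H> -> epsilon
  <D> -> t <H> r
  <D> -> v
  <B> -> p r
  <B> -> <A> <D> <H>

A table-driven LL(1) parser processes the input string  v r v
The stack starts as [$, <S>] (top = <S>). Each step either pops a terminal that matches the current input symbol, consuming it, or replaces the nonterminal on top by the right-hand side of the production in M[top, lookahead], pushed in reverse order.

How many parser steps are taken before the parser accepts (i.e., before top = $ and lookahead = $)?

step 1: stack=$ <S>  input=v r v $  — expand <S> -> <B> r v
step 2: stack=$ v r <B>  input=v r v $  — expand <B> -> <A> <D> <H>
step 3: stack=$ v r <H> <D> <A>  input=v r v $  — expand <A> -> epsilon
step 4: stack=$ v r <H> <D>  input=v r v $  — expand <D> -> v
step 5: stack=$ v r <H> v  input=v r v $  — match v
step 6: stack=$ v r <H>  input=r v $  — expand <H> -> epsilon
step 7: stack=$ v r  input=r v $  — match r
step 8: stack=$ v  input=v $  — match v
Accept reached after 8 steps.

8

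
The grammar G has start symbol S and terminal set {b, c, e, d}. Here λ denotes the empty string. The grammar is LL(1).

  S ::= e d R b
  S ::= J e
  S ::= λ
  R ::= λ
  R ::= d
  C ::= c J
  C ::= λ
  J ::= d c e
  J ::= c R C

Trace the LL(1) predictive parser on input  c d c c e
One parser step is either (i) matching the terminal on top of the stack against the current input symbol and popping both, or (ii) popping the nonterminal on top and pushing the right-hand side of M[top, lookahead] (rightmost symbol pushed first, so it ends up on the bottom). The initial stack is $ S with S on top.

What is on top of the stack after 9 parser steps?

     Stack      Input        Action
  1  $ S        c d c c e $  expand S ::= J e
  2  $ e J      c d c c e $  expand J ::= c R C
  3  $ e C R c  c d c c e $  match c
  4  $ e C R    d c c e $    expand R ::= d
  5  $ e C d    d c c e $    match d
  6  $ e C      c c e $      expand C ::= c J
  7  $ e J c    c c e $      match c
  8  $ e J      c e $        expand J ::= c R C
  9  $ e C R c  c e $        match c
Stack after step 9: $ e C R (top = R).

R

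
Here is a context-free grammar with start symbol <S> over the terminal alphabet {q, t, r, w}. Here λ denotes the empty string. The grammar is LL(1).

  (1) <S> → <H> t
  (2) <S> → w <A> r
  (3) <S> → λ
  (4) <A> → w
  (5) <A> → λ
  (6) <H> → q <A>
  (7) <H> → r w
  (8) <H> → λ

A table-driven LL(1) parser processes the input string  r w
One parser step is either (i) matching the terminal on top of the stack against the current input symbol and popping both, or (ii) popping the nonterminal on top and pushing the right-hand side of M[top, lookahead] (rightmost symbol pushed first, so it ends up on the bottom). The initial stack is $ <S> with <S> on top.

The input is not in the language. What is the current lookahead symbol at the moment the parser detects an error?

     Stack    Input  Action
  1  $ <S>    r w $  expand <S> → <H> t
  2  $ t <H>  r w $  expand <H> → r w
  3  $ t w r  r w $  match r
  4  $ t w    w $    match w
  5  $ t      $      error: top is terminal t but lookahead is $

$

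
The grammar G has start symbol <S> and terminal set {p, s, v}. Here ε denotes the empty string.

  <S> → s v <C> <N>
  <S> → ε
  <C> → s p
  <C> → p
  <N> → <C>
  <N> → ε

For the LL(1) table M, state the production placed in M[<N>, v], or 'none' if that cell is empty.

FIRST(<S>): from <S>→s v <C> <N> we get {s}; from <S>→ε we get {ε}. So FIRST(<S>) = {ε, s}.
FIRST(<C>): from <C>→s p we get {s}; from <C>→p we get {p}. So FIRST(<C>) = {p, s}.
FIRST(<N>): from <N>→<C> we get {p, s}; from <N>→ε we get {ε}. So FIRST(<N>) = {ε, p, s}.
FOLLOW(<S>) includes $ since <S> is the start symbol.
FOLLOW(<S>): <S> appears on no right-hand side. Thus FOLLOW(<S>) = {$}.
FOLLOW(<N>): in <S>→s v <C> <N>, the suffix after <N> is empty, so FOLLOW(<N>) ⊇ FOLLOW(<S>) = {$}. Thus FOLLOW(<N>) = {$}.
For <N> → <C>: FIRST(<C>) = {p, s}, so it goes in M[<N>, t] for t ∈ {p, s}.
For <N> → ε: FIRST(ε) = {ε}, so it goes in M[<N>, t] for t ∈ {}; since ε ∈ FIRST, also for every t ∈ FOLLOW(<N>) = {$}.
None of these place a production in M[<N>, v].

none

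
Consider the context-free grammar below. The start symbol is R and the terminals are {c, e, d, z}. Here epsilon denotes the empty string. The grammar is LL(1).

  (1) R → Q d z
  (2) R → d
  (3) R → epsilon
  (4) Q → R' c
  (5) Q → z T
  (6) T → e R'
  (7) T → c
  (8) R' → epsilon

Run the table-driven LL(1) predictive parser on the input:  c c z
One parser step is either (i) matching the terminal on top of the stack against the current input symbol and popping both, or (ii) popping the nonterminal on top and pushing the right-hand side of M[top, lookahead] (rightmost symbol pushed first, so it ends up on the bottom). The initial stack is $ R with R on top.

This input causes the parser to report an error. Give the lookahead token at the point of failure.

     Stack       Input    Action
  1  $ R         c c z $  expand R → Q d z
  2  $ z d Q     c c z $  expand Q → R' c
  3  $ z d c R'  c c z $  expand R' → epsilon
  4  $ z d c     c c z $  match c
  5  $ z d       c z $    error: top is terminal d but lookahead is c

c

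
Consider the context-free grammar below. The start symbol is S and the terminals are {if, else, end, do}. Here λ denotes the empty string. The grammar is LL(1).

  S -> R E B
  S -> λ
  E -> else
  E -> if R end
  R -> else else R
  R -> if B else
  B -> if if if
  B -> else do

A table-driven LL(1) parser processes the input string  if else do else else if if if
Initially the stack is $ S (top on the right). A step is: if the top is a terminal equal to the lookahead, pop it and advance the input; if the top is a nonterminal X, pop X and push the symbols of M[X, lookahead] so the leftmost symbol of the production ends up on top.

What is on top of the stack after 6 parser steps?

else

     Stack               Input                            Action
  1  $ S                 if else do else else if if if $  expand S -> R E B
  2  $ B E R             if else do else else if if if $  expand R -> if B else
  3  $ B E else B if     if else do else else if if if $  match if
  4  $ B E else B        else do else else if if if $     expand B -> else do
  5  $ B E else do else  else do else else if if if $     match else
  6  $ B E else do       do else else if if if $          match do
Stack after step 6: $ B E else (top = else).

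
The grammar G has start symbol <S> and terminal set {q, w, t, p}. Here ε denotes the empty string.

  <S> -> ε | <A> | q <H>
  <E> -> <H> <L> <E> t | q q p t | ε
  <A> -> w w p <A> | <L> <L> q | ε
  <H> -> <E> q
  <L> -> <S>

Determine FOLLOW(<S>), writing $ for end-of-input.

{$, q, t, w}

FIRST(<S>): from <S>->ε we get {ε}; from <S>-><A> we get {ε, q, w}; from <S>->q <H> we get {q}. So FIRST(<S>) = {ε, q, w}.
FIRST(<L>): from <L>-><S> we get {ε, q, w}. So FIRST(<L>) = {ε, q, w}.
FIRST(<A>): from <A>->w w p <A> we get {w}; from <A>-><L> <L> q we get {q, w}; from <A>->ε we get {ε}. So FIRST(<A>) = {ε, q, w}.
FIRST(<E>): from <E>-><H> <L> <E> t we get {q}; from <E>->q q p t we get {q}; from <E>->ε we get {ε}. So FIRST(<E>) = {ε, q}.
FIRST(<H>): from <H>-><E> q we get {q}. So FIRST(<H>) = {q}.
FOLLOW(<S>) includes $ since <S> is the start symbol.
FOLLOW(<E>): in <E>-><H> <L> <E> t, <E> is followed by t with FIRST {t}; in <H>-><E> q, <E> is followed by q with FIRST {q}. Thus FOLLOW(<E>) = {q, t}.
FOLLOW(<L>): in <E>-><H> <L> <E> t, <L> is followed by <E> t with FIRST {q, t}; in <A>-><L> <L> q (occurrence 1), <L> is followed by <L> q with FIRST {q, w}; in <A>-><L> <L> q (occurrence 2), <L> is followed by q with FIRST {q}. Thus FOLLOW(<L>) = {q, t, w}.
FOLLOW(<S>): in <L>-><S>, the suffix after <S> is empty, so FOLLOW(<S>) ⊇ FOLLOW(<L>) = {q, t, w}. Thus FOLLOW(<S>) = {$, q, t, w}.
FOLLOW(<A>): in <S>-><A>, the suffix after <A> is empty, so FOLLOW(<A>) ⊇ FOLLOW(<S>) = {$, q, t, w}; in <A>->w w p <A>, the suffix after <A> is empty (adds nothing new). Thus FOLLOW(<A>) = {$, q, t, w}.
FOLLOW(<H>): in <S>->q <H>, the suffix after <H> is empty, so FOLLOW(<H>) ⊇ FOLLOW(<S>) = {$, q, t, w}; in <E>-><H> <L> <E> t, <H> is followed by <L> <E> t with FIRST {q, t, w}. Thus FOLLOW(<H>) = {$, q, t, w}.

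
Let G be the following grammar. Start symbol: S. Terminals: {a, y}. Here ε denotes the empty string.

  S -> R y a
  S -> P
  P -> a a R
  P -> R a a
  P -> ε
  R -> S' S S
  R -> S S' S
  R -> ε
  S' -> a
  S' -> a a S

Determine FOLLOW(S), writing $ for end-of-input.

FIRST(S'): from S'->a we get {a}; from S'->a a S we get {a}. So FIRST(S') = {a}.
FIRST(S): from S->R y a we get {a, y}; from S->P we get {ε, a, y}. So FIRST(S) = {ε, a, y}.
FIRST(R): from R->S' S S we get {a}; from R->S S' S we get {a, y}; from R->ε we get {ε}. So FIRST(R) = {ε, a, y}.
FIRST(P): from P->a a R we get {a}; from P->R a a we get {a, y}; from P->ε we get {ε}. So FIRST(P) = {ε, a, y}.
FOLLOW(S) includes $ since S is the start symbol.
FOLLOW(S): in R->S' S S (occurrence 1), S is followed by S with FIRST {ε, a, y}; in R->S' S S (occurrence 1), the suffix after S is nullable, so FOLLOW(S) ⊇ FOLLOW(R) = {$, a, y}; in R->S' S S (occurrence 2), the suffix after S is empty, so FOLLOW(S) ⊇ FOLLOW(R) = {$, a, y}; in R->S S' S (occurrence 1), S is followed by S' S with FIRST {a}; in R->S S' S (occurrence 2), the suffix after S is empty, so FOLLOW(S) ⊇ FOLLOW(R) = {$, a, y}; in S'->a a S, the suffix after S is empty, so FOLLOW(S) ⊇ FOLLOW(S') = {$, a, y}. Thus FOLLOW(S) = {$, a, y}.
FOLLOW(P): in S->P, the suffix after P is empty, so FOLLOW(P) ⊇ FOLLOW(S) = {$, a, y}. Thus FOLLOW(P) = {$, a, y}.
FOLLOW(R): in S->R y a, R is followed by y a with FIRST {y}; in P->a a R, the suffix after R is empty, so FOLLOW(R) ⊇ FOLLOW(P) = {$, a, y}; in P->R a a, R is followed by a a with FIRST {a}. Thus FOLLOW(R) = {$, a, y}.
FOLLOW(S'): in R->S' S S, S' is followed by S S with FIRST {ε, a, y}; in R->S' S S, the suffix after S' is nullable, so FOLLOW(S') ⊇ FOLLOW(R) = {$, a, y}; in R->S S' S, S' is followed by S with FIRST {ε, a, y}; in R->S S' S, the suffix after S' is nullable, so FOLLOW(S') ⊇ FOLLOW(R) = {$, a, y}. Thus FOLLOW(S') = {$, a, y}.

{$, a, y}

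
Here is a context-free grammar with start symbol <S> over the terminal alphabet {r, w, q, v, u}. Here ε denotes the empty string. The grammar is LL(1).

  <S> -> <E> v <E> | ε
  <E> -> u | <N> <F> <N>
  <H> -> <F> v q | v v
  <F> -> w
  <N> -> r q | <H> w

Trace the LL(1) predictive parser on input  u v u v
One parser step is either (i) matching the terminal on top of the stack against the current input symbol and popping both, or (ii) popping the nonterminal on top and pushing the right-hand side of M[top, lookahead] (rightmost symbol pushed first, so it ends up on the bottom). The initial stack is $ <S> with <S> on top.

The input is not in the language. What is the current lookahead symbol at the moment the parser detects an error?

     Stack        Input      Action
  1  $ <S>        u v u v $  expand <S> -> <E> v <E>
  2  $ <E> v <E>  u v u v $  expand <E> -> u
  3  $ <E> v u    u v u v $  match u
  4  $ <E> v      v u v $    match v
  5  $ <E>        u v $      expand <E> -> u
  6  $ u          u v $      match u
  7  $            v $        error: stack empty but input remains

v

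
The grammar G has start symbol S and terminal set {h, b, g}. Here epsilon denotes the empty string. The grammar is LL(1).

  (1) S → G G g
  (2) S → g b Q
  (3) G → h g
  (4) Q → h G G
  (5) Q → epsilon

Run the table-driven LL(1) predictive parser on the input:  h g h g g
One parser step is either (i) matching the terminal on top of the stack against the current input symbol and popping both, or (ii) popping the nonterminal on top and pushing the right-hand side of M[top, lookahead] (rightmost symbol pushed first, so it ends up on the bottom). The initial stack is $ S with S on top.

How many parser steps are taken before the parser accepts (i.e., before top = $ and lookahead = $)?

step 1: stack=$ S  input=h g h g g $  — expand S → G G g
step 2: stack=$ g G G  input=h g h g g $  — expand G → h g
step 3: stack=$ g G g h  input=h g h g g $  — match h
step 4: stack=$ g G g  input=g h g g $  — match g
step 5: stack=$ g G  input=h g g $  — expand G → h g
step 6: stack=$ g g h  input=h g g $  — match h
step 7: stack=$ g g  input=g g $  — match g
step 8: stack=$ g  input=g $  — match g
Accept reached after 8 steps.

8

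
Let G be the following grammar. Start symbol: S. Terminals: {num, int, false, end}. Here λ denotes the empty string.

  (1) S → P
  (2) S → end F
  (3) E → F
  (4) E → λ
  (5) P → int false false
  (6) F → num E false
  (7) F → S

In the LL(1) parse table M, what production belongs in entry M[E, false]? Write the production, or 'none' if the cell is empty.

E → λ

FIRST(P): from P→int false false we get {int}. So FIRST(P) = {int}.
FIRST(S): from S→P we get {int}; from S→end F we get {end}. So FIRST(S) = {end, int}.
FIRST(F): from F→num E false we get {num}; from F→S we get {end, int}. So FIRST(F) = {end, int, num}.
FIRST(E): from E→F we get {end, int, num}; from E→λ we get {λ}. So FIRST(E) = {λ, end, int, num}.
FOLLOW(S) includes $ since S is the start symbol.
FOLLOW(E): in F→num E false, E is followed by false with FIRST {false}. Thus FOLLOW(E) = {false}.
For E → F: FIRST(F) = {end, int, num}, so it goes in M[E, t] for t ∈ {end, int, num}.
For E → λ: FIRST(λ) = {λ}, so it goes in M[E, t] for t ∈ {}; since λ ∈ FIRST, also for every t ∈ FOLLOW(E) = {false}.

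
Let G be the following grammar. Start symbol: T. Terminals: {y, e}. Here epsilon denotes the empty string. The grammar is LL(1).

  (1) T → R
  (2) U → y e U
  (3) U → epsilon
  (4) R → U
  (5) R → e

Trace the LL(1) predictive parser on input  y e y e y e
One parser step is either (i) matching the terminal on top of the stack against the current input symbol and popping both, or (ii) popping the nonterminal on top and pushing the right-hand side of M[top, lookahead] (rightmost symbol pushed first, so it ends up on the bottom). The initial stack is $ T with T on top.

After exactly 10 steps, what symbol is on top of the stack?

e

step 1: stack=$ T  input=y e y e y e $  — expand T → R
step 2: stack=$ R  input=y e y e y e $  — expand R → U
step 3: stack=$ U  input=y e y e y e $  — expand U → y e U
step 4: stack=$ U e y  input=y e y e y e $  — match y
step 5: stack=$ U e  input=e y e y e $  — match e
step 6: stack=$ U  input=y e y e $  — expand U → y e U
step 7: stack=$ U e y  input=y e y e $  — match y
step 8: stack=$ U e  input=e y e $  — match e
step 9: stack=$ U  input=y e $  — expand U → y e U
step 10: stack=$ U e y  input=y e $  — match y
Stack after step 10: $ U e (top = e).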